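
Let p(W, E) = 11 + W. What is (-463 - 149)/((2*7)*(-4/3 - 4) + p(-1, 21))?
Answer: 918/97 ≈ 9.4639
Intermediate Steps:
(-463 - 149)/((2*7)*(-4/3 - 4) + p(-1, 21)) = (-463 - 149)/((2*7)*(-4/3 - 4) + (11 - 1)) = -612/(14*(-4*1/3 - 4) + 10) = -612/(14*(-4/3 - 4) + 10) = -612/(14*(-16/3) + 10) = -612/(-224/3 + 10) = -612/(-194/3) = -612*(-3/194) = 918/97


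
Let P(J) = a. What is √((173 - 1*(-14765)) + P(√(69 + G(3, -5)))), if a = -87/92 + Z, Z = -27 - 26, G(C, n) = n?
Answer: √31494659/46 ≈ 122.00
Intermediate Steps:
Z = -53
a = -4963/92 (a = -87/92 - 53 = -4963/92 ≈ -53.946)
P(J) = -4963/92
√((173 - 1*(-14765)) + P(√(69 + G(3, -5)))) = √((173 - 1*(-14765)) - 4963/92) = √((173 + 14765) - 4963/92) = √(14938 - 4963/92) = √(1369333/92) = √31494659/46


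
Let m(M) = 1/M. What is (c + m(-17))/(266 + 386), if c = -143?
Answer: -608/2771 ≈ -0.21942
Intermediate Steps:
(c + m(-17))/(266 + 386) = (-143 + 1/(-17))/(266 + 386) = (-143 - 1/17)/652 = -2432/17*1/652 = -608/2771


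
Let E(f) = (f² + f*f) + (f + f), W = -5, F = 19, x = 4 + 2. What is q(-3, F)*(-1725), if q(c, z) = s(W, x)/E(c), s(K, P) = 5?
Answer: -2875/4 ≈ -718.75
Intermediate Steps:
x = 6
E(f) = 2*f + 2*f² (E(f) = (f² + f²) + 2*f = 2*f² + 2*f = 2*f + 2*f²)
q(c, z) = 5/(2*c*(1 + c)) (q(c, z) = 5/((2*c*(1 + c))) = 5*(1/(2*c*(1 + c))) = 5/(2*c*(1 + c)))
q(-3, F)*(-1725) = ((5/2)/(-3*(1 - 3)))*(-1725) = ((5/2)*(-⅓)/(-2))*(-1725) = ((5/2)*(-⅓)*(-½))*(-1725) = (5/12)*(-1725) = -2875/4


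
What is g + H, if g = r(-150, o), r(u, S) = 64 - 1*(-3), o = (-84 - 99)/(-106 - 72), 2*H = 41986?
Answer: 21060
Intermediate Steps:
H = 20993 (H = (1/2)*41986 = 20993)
o = 183/178 (o = -183/(-178) = -183*(-1/178) = 183/178 ≈ 1.0281)
r(u, S) = 67 (r(u, S) = 64 + 3 = 67)
g = 67
g + H = 67 + 20993 = 21060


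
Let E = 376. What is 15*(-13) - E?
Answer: -571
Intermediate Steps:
15*(-13) - E = 15*(-13) - 1*376 = -195 - 376 = -571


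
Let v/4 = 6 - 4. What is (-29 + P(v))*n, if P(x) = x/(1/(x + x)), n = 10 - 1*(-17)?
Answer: 2673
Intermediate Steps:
v = 8 (v = 4*(6 - 4) = 4*2 = 8)
n = 27 (n = 10 + 17 = 27)
P(x) = 2*x**2 (P(x) = x/(1/(2*x)) = x/((1/(2*x))) = x*(2*x) = 2*x**2)
(-29 + P(v))*n = (-29 + 2*8**2)*27 = (-29 + 2*64)*27 = (-29 + 128)*27 = 99*27 = 2673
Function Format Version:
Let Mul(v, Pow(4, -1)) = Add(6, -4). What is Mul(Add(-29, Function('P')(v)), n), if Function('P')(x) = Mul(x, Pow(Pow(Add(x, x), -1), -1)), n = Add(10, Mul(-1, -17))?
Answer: 2673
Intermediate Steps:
v = 8 (v = Mul(4, Add(6, -4)) = Mul(4, 2) = 8)
n = 27 (n = Add(10, 17) = 27)
Function('P')(x) = Mul(2, Pow(x, 2)) (Function('P')(x) = Mul(x, Pow(Pow(Mul(2, x), -1), -1)) = Mul(x, Pow(Mul(Rational(1, 2), Pow(x, -1)), -1)) = Mul(x, Mul(2, x)) = Mul(2, Pow(x, 2)))
Mul(Add(-29, Function('P')(v)), n) = Mul(Add(-29, Mul(2, Pow(8, 2))), 27) = Mul(Add(-29, Mul(2, 64)), 27) = Mul(Add(-29, 128), 27) = Mul(99, 27) = 2673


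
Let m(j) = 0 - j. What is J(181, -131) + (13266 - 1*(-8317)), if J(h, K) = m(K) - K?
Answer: 21845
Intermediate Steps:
m(j) = -j
J(h, K) = -2*K (J(h, K) = -K - K = -2*K)
J(181, -131) + (13266 - 1*(-8317)) = -2*(-131) + (13266 - 1*(-8317)) = 262 + (13266 + 8317) = 262 + 21583 = 21845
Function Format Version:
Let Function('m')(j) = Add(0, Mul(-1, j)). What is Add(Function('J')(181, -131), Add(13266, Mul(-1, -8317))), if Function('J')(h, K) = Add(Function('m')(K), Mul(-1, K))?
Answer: 21845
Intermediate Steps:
Function('m')(j) = Mul(-1, j)
Function('J')(h, K) = Mul(-2, K) (Function('J')(h, K) = Add(Mul(-1, K), Mul(-1, K)) = Mul(-2, K))
Add(Function('J')(181, -131), Add(13266, Mul(-1, -8317))) = Add(Mul(-2, -131), Add(13266, Mul(-1, -8317))) = Add(262, Add(13266, 8317)) = Add(262, 21583) = 21845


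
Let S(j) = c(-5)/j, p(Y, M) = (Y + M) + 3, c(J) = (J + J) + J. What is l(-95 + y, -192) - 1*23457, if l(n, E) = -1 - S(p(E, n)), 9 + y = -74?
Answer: -8609101/367 ≈ -23458.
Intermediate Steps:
c(J) = 3*J (c(J) = 2*J + J = 3*J)
p(Y, M) = 3 + M + Y (p(Y, M) = (M + Y) + 3 = 3 + M + Y)
y = -83 (y = -9 - 74 = -83)
S(j) = -15/j (S(j) = (3*(-5))/j = -15/j)
l(n, E) = -1 + 15/(3 + E + n) (l(n, E) = -1 - (-15)/(3 + n + E) = -1 - (-15)/(3 + E + n) = -1 + 15/(3 + E + n))
l(-95 + y, -192) - 1*23457 = (12 - 1*(-192) - (-95 - 83))/(3 - 192 + (-95 - 83)) - 1*23457 = (12 + 192 - 1*(-178))/(3 - 192 - 178) - 23457 = (12 + 192 + 178)/(-367) - 23457 = -1/367*382 - 23457 = -382/367 - 23457 = -8609101/367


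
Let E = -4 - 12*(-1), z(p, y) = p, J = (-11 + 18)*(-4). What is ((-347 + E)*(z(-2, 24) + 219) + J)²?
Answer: 5415635281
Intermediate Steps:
J = -28 (J = 7*(-4) = -28)
E = 8 (E = -4 + 12 = 8)
((-347 + E)*(z(-2, 24) + 219) + J)² = ((-347 + 8)*(-2 + 219) - 28)² = (-339*217 - 28)² = (-73563 - 28)² = (-73591)² = 5415635281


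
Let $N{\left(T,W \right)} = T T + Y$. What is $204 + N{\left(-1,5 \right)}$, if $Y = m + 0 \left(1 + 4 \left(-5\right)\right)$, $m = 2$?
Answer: $207$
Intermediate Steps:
$Y = 2$ ($Y = 2 + 0 \left(1 + 4 \left(-5\right)\right) = 2 + 0 \left(1 - 20\right) = 2 + 0 \left(-19\right) = 2 + 0 = 2$)
$N{\left(T,W \right)} = 2 + T^{2}$ ($N{\left(T,W \right)} = T T + 2 = T^{2} + 2 = 2 + T^{2}$)
$204 + N{\left(-1,5 \right)} = 204 + \left(2 + \left(-1\right)^{2}\right) = 204 + \left(2 + 1\right) = 204 + 3 = 207$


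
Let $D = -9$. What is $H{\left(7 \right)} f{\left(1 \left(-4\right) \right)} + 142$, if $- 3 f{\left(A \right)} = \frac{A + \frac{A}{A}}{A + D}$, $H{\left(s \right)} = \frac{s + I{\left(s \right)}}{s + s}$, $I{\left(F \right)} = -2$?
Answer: $\frac{25839}{182} \approx 141.97$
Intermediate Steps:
$H{\left(s \right)} = \frac{-2 + s}{2 s}$ ($H{\left(s \right)} = \frac{s - 2}{s + s} = \frac{-2 + s}{2 s}$)
$f{\left(A \right)} = - \frac{1 + A}{3 \left(-9 + A\right)}$ ($f{\left(A \right)} = - \frac{\left(A + \frac{A}{A}\right) \frac{1}{A - 9}}{3} = - \frac{\left(A + 1\right) \frac{1}{-9 + A}}{3} = - \frac{\left(1 + A\right) \frac{1}{-9 + A}}{3} = - \frac{\frac{1}{-9 + A} \left(1 + A\right)}{3} = - \frac{1 + A}{3 \left(-9 + A\right)}$)
$H{\left(7 \right)} f{\left(1 \left(-4\right) \right)} + 142 = \frac{-2 + 7}{2 \cdot 7} \frac{-1 - 1 \left(-4\right)}{3 \left(-9 + 1 \left(-4\right)\right)} + 142 = \frac{1}{2} \cdot \frac{1}{7} \cdot 5 \frac{-1 - -4}{3 \left(-9 - 4\right)} + 142 = \frac{5 \frac{-1 + 4}{3 \left(-13\right)}}{14} + 142 = \frac{5 \cdot \frac{1}{3} \left(- \frac{1}{13}\right) 3}{14} + 142 = \frac{5}{14} \left(- \frac{1}{13}\right) + 142 = - \frac{5}{182} + 142 = \frac{25839}{182}$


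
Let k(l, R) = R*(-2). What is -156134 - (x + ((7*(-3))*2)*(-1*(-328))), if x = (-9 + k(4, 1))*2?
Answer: -142336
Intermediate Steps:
k(l, R) = -2*R
x = -22 (x = (-9 - 2*1)*2 = (-9 - 2)*2 = -11*2 = -22)
-156134 - (x + ((7*(-3))*2)*(-1*(-328))) = -156134 - (-22 + ((7*(-3))*2)*(-1*(-328))) = -156134 - (-22 - 21*2*328) = -156134 - (-22 - 42*328) = -156134 - (-22 - 13776) = -156134 - 1*(-13798) = -156134 + 13798 = -142336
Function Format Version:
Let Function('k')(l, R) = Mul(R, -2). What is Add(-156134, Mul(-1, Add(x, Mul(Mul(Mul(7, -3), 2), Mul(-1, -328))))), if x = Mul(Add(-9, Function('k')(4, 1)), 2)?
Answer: -142336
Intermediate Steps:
Function('k')(l, R) = Mul(-2, R)
x = -22 (x = Mul(Add(-9, Mul(-2, 1)), 2) = Mul(Add(-9, -2), 2) = Mul(-11, 2) = -22)
Add(-156134, Mul(-1, Add(x, Mul(Mul(Mul(7, -3), 2), Mul(-1, -328))))) = Add(-156134, Mul(-1, Add(-22, Mul(Mul(Mul(7, -3), 2), Mul(-1, -328))))) = Add(-156134, Mul(-1, Add(-22, Mul(Mul(-21, 2), 328)))) = Add(-156134, Mul(-1, Add(-22, Mul(-42, 328)))) = Add(-156134, Mul(-1, Add(-22, -13776))) = Add(-156134, Mul(-1, -13798)) = Add(-156134, 13798) = -142336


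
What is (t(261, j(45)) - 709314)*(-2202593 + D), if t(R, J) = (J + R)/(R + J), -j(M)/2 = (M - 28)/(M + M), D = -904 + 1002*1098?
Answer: 782585742213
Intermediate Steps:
D = 1099292 (D = -904 + 1100196 = 1099292)
j(M) = -(-28 + M)/M (j(M) = -2*(M - 28)/(M + M) = -2*(-28 + M)/(2*M) = -2*(-28 + M)*1/(2*M) = -(-28 + M)/M)
t(R, J) = 1 (t(R, J) = (J + R)/(J + R) = 1)
(t(261, j(45)) - 709314)*(-2202593 + D) = (1 - 709314)*(-2202593 + 1099292) = -709313*(-1103301) = 782585742213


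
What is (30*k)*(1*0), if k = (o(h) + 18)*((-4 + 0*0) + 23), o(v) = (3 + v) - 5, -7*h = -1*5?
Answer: 0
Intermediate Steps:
h = 5/7 (h = -(-1)*5/7 = -⅐*(-5) = 5/7 ≈ 0.71429)
o(v) = -2 + v
k = 2223/7 (k = ((-2 + 5/7) + 18)*((-4 + 0*0) + 23) = (-9/7 + 18)*((-4 + 0) + 23) = 117*(-4 + 23)/7 = (117/7)*19 = 2223/7 ≈ 317.57)
(30*k)*(1*0) = (30*(2223/7))*(1*0) = (66690/7)*0 = 0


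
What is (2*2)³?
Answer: 64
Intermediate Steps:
(2*2)³ = 4³ = 64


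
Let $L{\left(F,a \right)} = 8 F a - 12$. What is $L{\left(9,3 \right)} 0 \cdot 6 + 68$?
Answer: $68$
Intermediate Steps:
$L{\left(F,a \right)} = -12 + 8 F a$ ($L{\left(F,a \right)} = 8 F a - 12 = -12 + 8 F a$)
$L{\left(9,3 \right)} 0 \cdot 6 + 68 = \left(-12 + 8 \cdot 9 \cdot 3\right) 0 \cdot 6 + 68 = \left(-12 + 216\right) 0 + 68 = 204 \cdot 0 + 68 = 0 + 68 = 68$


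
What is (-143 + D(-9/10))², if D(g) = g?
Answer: 2070721/100 ≈ 20707.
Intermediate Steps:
(-143 + D(-9/10))² = (-143 - 9/10)² = (-1439/10)² = 2070721/100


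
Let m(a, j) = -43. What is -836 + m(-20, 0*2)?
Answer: -879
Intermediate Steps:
-836 + m(-20, 0*2) = -836 - 43 = -879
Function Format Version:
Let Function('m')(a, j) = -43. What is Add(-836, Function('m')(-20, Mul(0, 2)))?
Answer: -879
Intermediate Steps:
Add(-836, Function('m')(-20, Mul(0, 2))) = Add(-836, -43) = -879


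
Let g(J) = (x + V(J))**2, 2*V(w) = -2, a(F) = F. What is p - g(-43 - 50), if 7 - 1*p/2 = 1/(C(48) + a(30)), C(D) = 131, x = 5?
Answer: -324/161 ≈ -2.0124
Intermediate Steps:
V(w) = -1 (V(w) = (1/2)*(-2) = -1)
g(J) = 16 (g(J) = (5 - 1)**2 = 4**2 = 16)
p = 2252/161 (p = 14 - 2/(131 + 30) = 14 - 2/161 = 2252/161 ≈ 13.988)
p - g(-43 - 50) = 2252/161 - 1*16 = 2252/161 - 16 = -324/161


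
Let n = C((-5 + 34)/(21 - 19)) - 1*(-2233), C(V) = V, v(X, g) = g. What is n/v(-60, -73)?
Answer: -4495/146 ≈ -30.788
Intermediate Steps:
n = 4495/2 (n = (-5 + 34)/(21 - 19) - 1*(-2233) = 29/2 + 2233 = 4495/2 ≈ 2247.5)
n/v(-60, -73) = (4495/2)/(-73) = (4495/2)*(-1/73) = -4495/146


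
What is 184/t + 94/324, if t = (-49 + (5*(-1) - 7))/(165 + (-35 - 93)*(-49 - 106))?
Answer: -596306173/9882 ≈ -60343.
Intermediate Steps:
t = -61/20005 (t = (-49 + (-5 - 7))/(165 - 128*(-155)) = (-49 - 12)/(165 + 19840) = -61/20005 ≈ -0.0030492)
184/t + 94/324 = 184/(-61/20005) + 94/324 = 184*(-20005/61) + 94*(1/324) = -3680920/61 + 47/162 = -596306173/9882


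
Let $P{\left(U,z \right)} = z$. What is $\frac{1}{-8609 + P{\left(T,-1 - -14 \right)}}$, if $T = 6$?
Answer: $- \frac{1}{8596} \approx -0.00011633$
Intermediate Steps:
$\frac{1}{-8609 + P{\left(T,-1 - -14 \right)}} = \frac{1}{-8609 - -13} = \frac{1}{-8609 + \left(-1 + 14\right)} = \frac{1}{-8609 + 13} = \frac{1}{-8596} = - \frac{1}{8596}$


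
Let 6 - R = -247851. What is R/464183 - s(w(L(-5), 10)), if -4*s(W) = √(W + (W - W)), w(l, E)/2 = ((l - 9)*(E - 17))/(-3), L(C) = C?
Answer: 247857/464183 + 7*I*√3/6 ≈ 0.53396 + 2.0207*I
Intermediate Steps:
R = 247857 (R = 6 - 1*(-247851) = 6 + 247851 = 247857)
w(l, E) = -2*(-17 + E)*(-9 + l)/3 (w(l, E) = 2*(((l - 9)*(E - 17))/(-3)) = 2*(((-9 + l)*(-17 + E))*(-⅓)) = 2*(((-17 + E)*(-9 + l))*(-⅓)) = 2*(-(-17 + E)*(-9 + l)/3) = -2*(-17 + E)*(-9 + l)/3)
s(W) = -√W/4 (s(W) = -√(W + (W - W))/4 = -√(W + 0)/4 = -√W/4)
R/464183 - s(w(L(-5), 10)) = 247857/464183 - (-1)*√(-102 + 6*10 + (34/3)*(-5) - ⅔*10*(-5))/4 = 247857*(1/464183) - (-1)*√(-102 + 60 - 170/3 + 100/3)/4 = 247857/464183 - (-1)*√(-196/3)/4 = 247857/464183 - (-1)*14*I*√3/3/4 = 247857/464183 - (-7)*I*√3/6 = 247857/464183 + 7*I*√3/6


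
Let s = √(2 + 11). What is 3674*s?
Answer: 3674*√13 ≈ 13247.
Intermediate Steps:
s = √13 ≈ 3.6056
3674*s = 3674*√13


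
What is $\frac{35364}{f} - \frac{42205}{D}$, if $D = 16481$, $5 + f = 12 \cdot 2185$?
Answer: $- \frac{74795713}{61721345} \approx -1.2118$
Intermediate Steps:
$f = 26215$ ($f = -5 + 12 \cdot 2185 = -5 + 26220 = 26215$)
$\frac{35364}{f} - \frac{42205}{D} = \frac{35364}{26215} - \frac{42205}{16481} = 35364 \cdot \frac{1}{26215} - \frac{42205}{16481} = \frac{5052}{3745} - \frac{42205}{16481} = - \frac{74795713}{61721345}$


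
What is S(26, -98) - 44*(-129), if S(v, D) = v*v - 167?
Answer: 6185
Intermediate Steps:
S(v, D) = -167 + v**2 (S(v, D) = v**2 - 167 = -167 + v**2)
S(26, -98) - 44*(-129) = (-167 + 26**2) - 44*(-129) = (-167 + 676) - 1*(-5676) = 509 + 5676 = 6185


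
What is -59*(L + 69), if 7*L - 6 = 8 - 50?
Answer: -26373/7 ≈ -3767.6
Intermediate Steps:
L = -36/7 (L = 6/7 + (8 - 50)/7 = 6/7 + (⅐)*(-42) = 6/7 - 6 = -36/7 ≈ -5.1429)
-59*(L + 69) = -59*(-36/7 + 69) = -59*447/7 = -26373/7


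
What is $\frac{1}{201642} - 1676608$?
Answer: $- \frac{338074590335}{201642} \approx -1.6766 \cdot 10^{6}$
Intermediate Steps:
$\frac{1}{201642} - 1676608 = - \frac{338074590335}{201642}$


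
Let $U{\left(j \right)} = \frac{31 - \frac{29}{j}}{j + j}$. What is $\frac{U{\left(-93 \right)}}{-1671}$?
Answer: $\frac{1456}{14452479} \approx 0.00010074$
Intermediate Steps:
$U{\left(j \right)} = \frac{31 - \frac{29}{j}}{2 j}$
$\frac{U{\left(-93 \right)}}{-1671} = \frac{\frac{1}{2} \cdot \frac{1}{8649} \left(-29 + 31 \left(-93\right)\right)}{-1671} = \frac{1}{2} \cdot \frac{1}{8649} \left(-29 - 2883\right) \left(- \frac{1}{1671}\right) = \frac{1}{2} \cdot \frac{1}{8649} \left(-2912\right) \left(- \frac{1}{1671}\right) = \left(- \frac{1456}{8649}\right) \left(- \frac{1}{1671}\right) = \frac{1456}{14452479}$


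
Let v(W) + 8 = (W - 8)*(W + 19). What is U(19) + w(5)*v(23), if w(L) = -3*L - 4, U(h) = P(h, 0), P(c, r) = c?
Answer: -11799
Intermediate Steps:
U(h) = h
v(W) = -8 + (-8 + W)*(19 + W) (v(W) = -8 + (W - 8)*(W + 19) = -8 + (-8 + W)*(19 + W))
w(L) = -4 - 3*L
U(19) + w(5)*v(23) = 19 + (-4 - 3*5)*(-160 + 23**2 + 11*23) = 19 + (-4 - 15)*(-160 + 529 + 253) = 19 - 19*622 = 19 - 11818 = -11799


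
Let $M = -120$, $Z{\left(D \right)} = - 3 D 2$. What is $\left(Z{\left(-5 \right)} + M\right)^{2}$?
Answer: $8100$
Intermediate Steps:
$Z{\left(D \right)} = - 6 D$
$\left(Z{\left(-5 \right)} + M\right)^{2} = \left(\left(-6\right) \left(-5\right) - 120\right)^{2} = \left(30 - 120\right)^{2} = \left(-90\right)^{2} = 8100$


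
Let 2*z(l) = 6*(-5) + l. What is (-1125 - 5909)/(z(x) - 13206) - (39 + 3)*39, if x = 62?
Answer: -10799093/6595 ≈ -1637.5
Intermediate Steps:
z(l) = -15 + l/2 (z(l) = (6*(-5) + l)/2 = (-30 + l)/2 = -15 + l/2)
(-1125 - 5909)/(z(x) - 13206) - (39 + 3)*39 = (-1125 - 5909)/((-15 + (1/2)*62) - 13206) - (39 + 3)*39 = -7034/((-15 + 31) - 13206) - 42*39 = -7034/(16 - 13206) - 1*1638 = -7034/(-13190) - 1638 = -7034*(-1/13190) - 1638 = 3517/6595 - 1638 = -10799093/6595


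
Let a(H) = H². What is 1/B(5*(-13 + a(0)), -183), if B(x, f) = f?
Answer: -1/183 ≈ -0.0054645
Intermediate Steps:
1/B(5*(-13 + a(0)), -183) = 1/(-183) = -1/183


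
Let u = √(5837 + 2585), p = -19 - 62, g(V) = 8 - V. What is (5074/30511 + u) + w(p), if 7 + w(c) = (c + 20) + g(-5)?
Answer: -1673031/30511 + √8422 ≈ 36.938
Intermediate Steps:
p = -81
w(c) = 26 + c (w(c) = -7 + ((c + 20) + (8 - 1*(-5))) = -7 + ((20 + c) + (8 + 5)) = -7 + ((20 + c) + 13) = -7 + (33 + c) = 26 + c)
u = √8422 ≈ 91.771
(5074/30511 + u) + w(p) = (5074/30511 + √8422) + (26 - 81) = (5074*(1/30511) + √8422) - 55 = (5074/30511 + √8422) - 55 = -1673031/30511 + √8422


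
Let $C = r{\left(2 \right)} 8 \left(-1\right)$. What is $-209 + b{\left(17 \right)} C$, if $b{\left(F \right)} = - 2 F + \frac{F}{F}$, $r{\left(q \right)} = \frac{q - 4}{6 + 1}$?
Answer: $- \frac{1991}{7} \approx -284.43$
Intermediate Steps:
$r{\left(q \right)} = - \frac{4}{7} + \frac{q}{7}$ ($r{\left(q \right)} = \frac{-4 + q}{7} = \left(-4 + q\right) \frac{1}{7} = - \frac{4}{7} + \frac{q}{7}$)
$b{\left(F \right)} = 1 - 2 F$ ($b{\left(F \right)} = - 2 F + 1 = 1 - 2 F$)
$C = \frac{16}{7}$ ($C = \left(- \frac{4}{7} + \frac{1}{7} \cdot 2\right) 8 \left(-1\right) = \left(- \frac{4}{7} + \frac{2}{7}\right) 8 \left(-1\right) = \left(- \frac{2}{7}\right) 8 \left(-1\right) = \left(- \frac{16}{7}\right) \left(-1\right) = \frac{16}{7} \approx 2.2857$)
$-209 + b{\left(17 \right)} C = -209 + \left(1 - 34\right) \frac{16}{7} = -209 - \frac{528}{7} = - \frac{1991}{7}$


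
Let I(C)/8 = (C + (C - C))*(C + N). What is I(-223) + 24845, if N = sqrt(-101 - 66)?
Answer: 422677 - 1784*I*sqrt(167) ≈ 4.2268e+5 - 23054.0*I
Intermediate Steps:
N = I*sqrt(167) (N = sqrt(-167) = I*sqrt(167) ≈ 12.923*I)
I(C) = 8*C*(C + I*sqrt(167)) (I(C) = 8*((C + (C - C))*(C + I*sqrt(167))) = 8*((C + 0)*(C + I*sqrt(167))) = 8*(C*(C + I*sqrt(167))) = 8*C*(C + I*sqrt(167)))
I(-223) + 24845 = 8*(-223)*(-223 + I*sqrt(167)) + 24845 = (397832 - 1784*I*sqrt(167)) + 24845 = 422677 - 1784*I*sqrt(167)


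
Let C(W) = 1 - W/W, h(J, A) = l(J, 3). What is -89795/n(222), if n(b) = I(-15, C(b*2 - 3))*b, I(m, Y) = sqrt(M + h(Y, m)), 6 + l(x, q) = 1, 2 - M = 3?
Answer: 89795*I*sqrt(6)/1332 ≈ 165.13*I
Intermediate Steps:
M = -1 (M = 2 - 1*3 = 2 - 3 = -1)
l(x, q) = -5 (l(x, q) = -6 + 1 = -5)
h(J, A) = -5
C(W) = 0 (C(W) = 1 - 1*1 = 1 - 1 = 0)
I(m, Y) = I*sqrt(6) (I(m, Y) = sqrt(-1 - 5) = sqrt(-6) = I*sqrt(6))
n(b) = I*b*sqrt(6) (n(b) = (I*sqrt(6))*b = I*b*sqrt(6))
-89795/n(222) = -89795*(-I*sqrt(6)/1332) = -(-89795)*I*sqrt(6)/1332 = 89795*I*sqrt(6)/1332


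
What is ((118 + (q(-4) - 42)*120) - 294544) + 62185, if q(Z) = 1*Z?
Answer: -237761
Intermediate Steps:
q(Z) = Z
((118 + (q(-4) - 42)*120) - 294544) + 62185 = ((118 + (-4 - 42)*120) - 294544) + 62185 = ((118 - 46*120) - 294544) + 62185 = ((118 - 5520) - 294544) + 62185 = (-5402 - 294544) + 62185 = -299946 + 62185 = -237761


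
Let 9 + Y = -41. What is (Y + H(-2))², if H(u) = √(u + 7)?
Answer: (50 - √5)² ≈ 2281.4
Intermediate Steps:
H(u) = √(7 + u)
Y = -50 (Y = -9 - 41 = -50)
(Y + H(-2))² = (-50 + √(7 - 2))² = (-50 + √5)²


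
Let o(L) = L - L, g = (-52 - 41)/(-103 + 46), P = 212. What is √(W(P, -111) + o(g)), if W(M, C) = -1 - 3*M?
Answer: 7*I*√13 ≈ 25.239*I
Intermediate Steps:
g = 31/19 (g = -93/(-57) = -93*(-1/57) = 31/19 ≈ 1.6316)
o(L) = 0
√(W(P, -111) + o(g)) = √((-1 - 3*212) + 0) = √((-1 - 636) + 0) = √(-637 + 0) = √(-637) = 7*I*√13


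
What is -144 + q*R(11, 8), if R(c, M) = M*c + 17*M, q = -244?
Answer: -54800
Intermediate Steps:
R(c, M) = 17*M + M*c
-144 + q*R(11, 8) = -144 - 1952*(17 + 11) = -144 - 1952*28 = -144 - 244*224 = -144 - 54656 = -54800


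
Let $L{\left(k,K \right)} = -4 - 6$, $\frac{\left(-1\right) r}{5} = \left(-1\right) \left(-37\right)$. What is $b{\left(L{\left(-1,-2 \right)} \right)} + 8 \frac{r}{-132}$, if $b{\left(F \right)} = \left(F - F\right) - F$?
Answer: $\frac{700}{33} \approx 21.212$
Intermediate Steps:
$r = -185$ ($r = - 5 \left(\left(-1\right) \left(-37\right)\right) = \left(-5\right) 37 = -185$)
$L{\left(k,K \right)} = -10$ ($L{\left(k,K \right)} = -4 - 6 = -10$)
$b{\left(F \right)} = - F$ ($b{\left(F \right)} = 0 - F = - F$)
$b{\left(L{\left(-1,-2 \right)} \right)} + 8 \frac{r}{-132} = \left(-1\right) \left(-10\right) + 8 \left(- \frac{185}{-132}\right) = 10 + 8 \left(\left(-185\right) \left(- \frac{1}{132}\right)\right) = 10 + 8 \cdot \frac{185}{132} = 10 + \frac{370}{33} = \frac{700}{33}$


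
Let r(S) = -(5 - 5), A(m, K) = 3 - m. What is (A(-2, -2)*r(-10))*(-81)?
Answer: 0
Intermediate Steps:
r(S) = 0 (r(S) = -1*0 = 0)
(A(-2, -2)*r(-10))*(-81) = ((3 - 1*(-2))*0)*(-81) = ((3 + 2)*0)*(-81) = (5*0)*(-81) = 0*(-81) = 0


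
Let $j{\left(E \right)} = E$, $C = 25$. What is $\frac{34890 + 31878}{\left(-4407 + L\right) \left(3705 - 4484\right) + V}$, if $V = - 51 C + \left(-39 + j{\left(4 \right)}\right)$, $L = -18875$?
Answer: $\frac{8346}{2266921} \approx 0.0036816$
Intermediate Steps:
$V = -1310$ ($V = \left(-51\right) 25 + \left(-39 + 4\right) = -1275 - 35 = -1310$)
$\frac{34890 + 31878}{\left(-4407 + L\right) \left(3705 - 4484\right) + V} = \frac{34890 + 31878}{\left(-4407 - 18875\right) \left(3705 - 4484\right) - 1310} = \frac{66768}{\left(-23282\right) \left(-779\right) - 1310} = \frac{66768}{18136678 - 1310} = \frac{66768}{18135368} = 66768 \cdot \frac{1}{18135368} = \frac{8346}{2266921}$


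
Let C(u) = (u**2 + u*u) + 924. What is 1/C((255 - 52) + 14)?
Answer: 1/95102 ≈ 1.0515e-5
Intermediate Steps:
C(u) = 924 + 2*u**2 (C(u) = (u**2 + u**2) + 924 = 2*u**2 + 924 = 924 + 2*u**2)
1/C((255 - 52) + 14) = 1/(924 + 2*((255 - 52) + 14)**2) = 1/(924 + 2*(203 + 14)**2) = 1/(924 + 2*217**2) = 1/(924 + 2*47089) = 1/(924 + 94178) = 1/95102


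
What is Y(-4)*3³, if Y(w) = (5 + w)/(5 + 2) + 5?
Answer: 972/7 ≈ 138.86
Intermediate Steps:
Y(w) = 40/7 + w/7 (Y(w) = (5 + w)/7 + 5 = (5 + w)*(⅐) + 5 = (5/7 + w/7) + 5 = 40/7 + w/7)
Y(-4)*3³ = (40/7 + (⅐)*(-4))*3³ = (40/7 - 4/7)*27 = (36/7)*27 = 972/7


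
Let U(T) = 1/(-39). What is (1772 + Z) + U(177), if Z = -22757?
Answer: -818416/39 ≈ -20985.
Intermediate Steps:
U(T) = -1/39
(1772 + Z) + U(177) = (1772 - 22757) - 1/39 = -20985 - 1/39 = -818416/39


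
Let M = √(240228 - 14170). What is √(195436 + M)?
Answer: √(195436 + √226058) ≈ 442.62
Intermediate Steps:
M = √226058 ≈ 475.46
√(195436 + M) = √(195436 + √226058)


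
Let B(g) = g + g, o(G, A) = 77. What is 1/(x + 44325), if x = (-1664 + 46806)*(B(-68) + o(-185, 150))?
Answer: -1/2619053 ≈ -3.8182e-7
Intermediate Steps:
B(g) = 2*g
x = -2663378 (x = (-1664 + 46806)*(2*(-68) + 77) = 45142*(-136 + 77) = 45142*(-59) = -2663378)
1/(x + 44325) = 1/(-2663378 + 44325) = 1/(-2619053) = -1/2619053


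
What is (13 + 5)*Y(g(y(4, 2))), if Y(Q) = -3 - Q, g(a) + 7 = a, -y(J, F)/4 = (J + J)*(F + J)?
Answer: 3528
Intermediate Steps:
y(J, F) = -8*J*(F + J) (y(J, F) = -4*(J + J)*(F + J) = -4*2*J*(F + J) = -8*J*(F + J))
g(a) = -7 + a
(13 + 5)*Y(g(y(4, 2))) = (13 + 5)*(-3 - (-7 - 8*4*(2 + 4))) = 18*(-3 - (-7 - 8*4*6)) = 18*(-3 - (-7 - 192)) = 18*(-3 - 1*(-199)) = 18*(-3 + 199) = 18*196 = 3528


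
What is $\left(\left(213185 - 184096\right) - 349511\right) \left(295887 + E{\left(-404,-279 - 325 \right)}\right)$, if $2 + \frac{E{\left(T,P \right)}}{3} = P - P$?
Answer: $-94806781782$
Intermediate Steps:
$E{\left(T,P \right)} = -6$ ($E{\left(T,P \right)} = -6 + 3 \left(P - P\right) = -6 + 3 \cdot 0 = -6 + 0 = -6$)
$\left(\left(213185 - 184096\right) - 349511\right) \left(295887 + E{\left(-404,-279 - 325 \right)}\right) = \left(\left(213185 - 184096\right) - 349511\right) \left(295887 - 6\right) = \left(\left(213185 - 184096\right) - 349511\right) 295881 = \left(29089 - 349511\right) 295881 = \left(-320422\right) 295881 = -94806781782$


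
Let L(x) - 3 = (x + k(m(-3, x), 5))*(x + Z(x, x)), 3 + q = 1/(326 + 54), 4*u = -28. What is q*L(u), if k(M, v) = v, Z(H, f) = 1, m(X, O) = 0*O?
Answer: -3417/76 ≈ -44.961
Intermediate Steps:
m(X, O) = 0
u = -7 (u = (¼)*(-28) = -7)
q = -1139/380 (q = -3 + 1/(326 + 54) = -3 + 1/380 = -1139/380 ≈ -2.9974)
L(x) = 3 + (1 + x)*(5 + x) (L(x) = 3 + (x + 5)*(x + 1) = 3 + (5 + x)*(1 + x) = 3 + (1 + x)*(5 + x))
q*L(u) = -1139*(8 + (-7)² + 6*(-7))/380 = -1139*(8 + 49 - 42)/380 = -1139/380*15 = -3417/76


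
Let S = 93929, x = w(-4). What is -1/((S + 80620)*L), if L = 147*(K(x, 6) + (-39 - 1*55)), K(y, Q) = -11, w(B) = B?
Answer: 1/2694163815 ≈ 3.7117e-10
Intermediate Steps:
x = -4
L = -15435 (L = 147*(-11 + (-39 - 1*55)) = 147*(-11 + (-39 - 55)) = 147*(-11 - 94) = 147*(-105) = -15435)
-1/((S + 80620)*L) = -1/((93929 + 80620)*(-15435)) = -(-1)/(174549*15435) = -1*(-1/2694163815) = 1/2694163815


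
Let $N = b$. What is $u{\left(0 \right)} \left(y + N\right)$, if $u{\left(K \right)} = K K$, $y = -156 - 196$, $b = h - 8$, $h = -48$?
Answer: $0$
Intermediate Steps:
$b = -56$ ($b = -48 - 8 = -56$)
$y = -352$
$N = -56$
$u{\left(K \right)} = K^{2}$
$u{\left(0 \right)} \left(y + N\right) = 0^{2} \left(-352 - 56\right) = 0 \left(-408\right) = 0$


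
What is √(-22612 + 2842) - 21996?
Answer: -21996 + I*√19770 ≈ -21996.0 + 140.61*I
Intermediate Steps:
√(-22612 + 2842) - 21996 = √(-19770) - 21996 = I*√19770 - 21996 = -21996 + I*√19770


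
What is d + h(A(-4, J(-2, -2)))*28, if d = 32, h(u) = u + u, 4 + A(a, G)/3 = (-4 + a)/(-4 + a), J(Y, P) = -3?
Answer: -472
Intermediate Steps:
A(a, G) = -9 (A(a, G) = -12 + 3*((-4 + a)/(-4 + a)) = -12 + 3*1 = -12 + 3 = -9)
h(u) = 2*u
d + h(A(-4, J(-2, -2)))*28 = 32 + (2*(-9))*28 = 32 - 18*28 = 32 - 504 = -472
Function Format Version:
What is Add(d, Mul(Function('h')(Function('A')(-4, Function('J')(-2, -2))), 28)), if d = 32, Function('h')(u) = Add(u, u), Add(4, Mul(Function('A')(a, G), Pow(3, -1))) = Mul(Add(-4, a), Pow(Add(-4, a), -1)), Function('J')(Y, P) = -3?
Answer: -472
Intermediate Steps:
Function('A')(a, G) = -9 (Function('A')(a, G) = Add(-12, Mul(3, Mul(Add(-4, a), Pow(Add(-4, a), -1)))) = Add(-12, Mul(3, 1)) = Add(-12, 3) = -9)
Function('h')(u) = Mul(2, u)
Add(d, Mul(Function('h')(Function('A')(-4, Function('J')(-2, -2))), 28)) = Add(32, Mul(Mul(2, -9), 28)) = Add(32, Mul(-18, 28)) = Add(32, -504) = -472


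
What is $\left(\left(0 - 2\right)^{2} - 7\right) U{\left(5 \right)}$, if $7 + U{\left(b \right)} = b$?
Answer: $6$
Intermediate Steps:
$U{\left(b \right)} = -7 + b$
$\left(\left(0 - 2\right)^{2} - 7\right) U{\left(5 \right)} = \left(\left(0 - 2\right)^{2} - 7\right) \left(-7 + 5\right) = \left(\left(-2\right)^{2} - 7\right) \left(-2\right) = \left(4 - 7\right) \left(-2\right) = \left(-3\right) \left(-2\right) = 6$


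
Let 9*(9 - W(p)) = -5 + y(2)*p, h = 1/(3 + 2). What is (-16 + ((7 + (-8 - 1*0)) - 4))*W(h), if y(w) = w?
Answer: -2996/15 ≈ -199.73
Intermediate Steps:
h = ⅕ (h = 1/5 = ⅕ ≈ 0.20000)
W(p) = 86/9 - 2*p/9 (W(p) = 9 - (-5 + 2*p)/9 = 9 + (5/9 - 2*p/9) = 86/9 - 2*p/9)
(-16 + ((7 + (-8 - 1*0)) - 4))*W(h) = (-16 + ((7 + (-8 - 1*0)) - 4))*(86/9 - 2/9*⅕) = (-16 + ((7 + (-8 + 0)) - 4))*(86/9 - 2/45) = (-16 + ((7 - 8) - 4))*(428/45) = (-16 + (-1 - 4))*(428/45) = (-16 - 5)*(428/45) = -21*428/45 = -2996/15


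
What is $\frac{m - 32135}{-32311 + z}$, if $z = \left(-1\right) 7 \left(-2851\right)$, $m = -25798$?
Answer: $\frac{19311}{4118} \approx 4.6894$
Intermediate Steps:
$z = 19957$ ($z = \left(-7\right) \left(-2851\right) = 19957$)
$\frac{m - 32135}{-32311 + z} = \frac{-25798 - 32135}{-32311 + 19957} = - \frac{57933}{-12354} = \left(-57933\right) \left(- \frac{1}{12354}\right) = \frac{19311}{4118}$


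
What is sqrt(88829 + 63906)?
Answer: sqrt(152735) ≈ 390.81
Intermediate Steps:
sqrt(88829 + 63906) = sqrt(152735)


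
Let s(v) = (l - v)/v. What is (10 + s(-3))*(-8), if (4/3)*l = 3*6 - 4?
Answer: -44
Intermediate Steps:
l = 21/2 (l = 3*(3*6 - 4)/4 = 3*(18 - 4)/4 = (¾)*14 = 21/2 ≈ 10.500)
s(v) = (21/2 - v)/v
(10 + s(-3))*(-8) = (10 + (21/2 - 1*(-3))/(-3))*(-8) = (10 - (21/2 + 3)/3)*(-8) = (10 - ⅓*27/2)*(-8) = (10 - 9/2)*(-8) = (11/2)*(-8) = -44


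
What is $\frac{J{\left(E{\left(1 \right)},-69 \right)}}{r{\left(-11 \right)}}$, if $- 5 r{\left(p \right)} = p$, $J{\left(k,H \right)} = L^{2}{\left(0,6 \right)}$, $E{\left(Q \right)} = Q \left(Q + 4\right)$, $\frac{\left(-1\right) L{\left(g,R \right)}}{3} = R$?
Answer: $\frac{1620}{11} \approx 147.27$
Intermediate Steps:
$L{\left(g,R \right)} = - 3 R$
$E{\left(Q \right)} = Q \left(4 + Q\right)$
$J{\left(k,H \right)} = 324$ ($J{\left(k,H \right)} = \left(\left(-3\right) 6\right)^{2} = \left(-18\right)^{2} = 324$)
$r{\left(p \right)} = - \frac{p}{5}$
$\frac{J{\left(E{\left(1 \right)},-69 \right)}}{r{\left(-11 \right)}} = \frac{324}{\left(- \frac{1}{5}\right) \left(-11\right)} = \frac{324}{\frac{11}{5}} = 324 \cdot \frac{5}{11} = \frac{1620}{11}$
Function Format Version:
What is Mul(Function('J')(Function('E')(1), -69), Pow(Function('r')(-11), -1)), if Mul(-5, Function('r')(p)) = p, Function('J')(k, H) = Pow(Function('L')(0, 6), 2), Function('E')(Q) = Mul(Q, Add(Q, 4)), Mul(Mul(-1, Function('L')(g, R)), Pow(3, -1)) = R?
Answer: Rational(1620, 11) ≈ 147.27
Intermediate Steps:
Function('L')(g, R) = Mul(-3, R)
Function('E')(Q) = Mul(Q, Add(4, Q))
Function('J')(k, H) = 324 (Function('J')(k, H) = Pow(Mul(-3, 6), 2) = Pow(-18, 2) = 324)
Function('r')(p) = Mul(Rational(-1, 5), p)
Mul(Function('J')(Function('E')(1), -69), Pow(Function('r')(-11), -1)) = Mul(324, Pow(Mul(Rational(-1, 5), -11), -1)) = Mul(324, Pow(Rational(11, 5), -1)) = Mul(324, Rational(5, 11)) = Rational(1620, 11)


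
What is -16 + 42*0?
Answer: -16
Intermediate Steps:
-16 + 42*0 = -16 + 0 = -16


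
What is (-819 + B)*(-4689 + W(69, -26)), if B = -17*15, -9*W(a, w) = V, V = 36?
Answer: 5040282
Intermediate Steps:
W(a, w) = -4 (W(a, w) = -⅑*36 = -4)
B = -255
(-819 + B)*(-4689 + W(69, -26)) = (-819 - 255)*(-4689 - 4) = -1074*(-4693) = 5040282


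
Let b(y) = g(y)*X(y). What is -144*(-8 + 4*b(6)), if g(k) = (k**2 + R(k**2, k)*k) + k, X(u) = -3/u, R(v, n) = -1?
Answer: 11520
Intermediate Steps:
g(k) = k**2 (g(k) = (k**2 - k) + k = k**2)
b(y) = -3*y (b(y) = y**2*(-3/y) = -3*y)
-144*(-8 + 4*b(6)) = -144*(-8 + 4*(-3*6)) = -144*(-8 + 4*(-18)) = -144*(-8 - 72) = -144*(-80) = 11520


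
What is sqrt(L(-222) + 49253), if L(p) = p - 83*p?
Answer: sqrt(67457) ≈ 259.72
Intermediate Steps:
L(p) = -82*p
sqrt(L(-222) + 49253) = sqrt(-82*(-222) + 49253) = sqrt(18204 + 49253) = sqrt(67457)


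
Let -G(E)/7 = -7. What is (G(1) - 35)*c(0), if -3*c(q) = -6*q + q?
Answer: 0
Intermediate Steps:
G(E) = 49 (G(E) = -7*(-7) = 49)
c(q) = 5*q/3 (c(q) = -(-6*q + q)/3 = -(-5)*q/3 = 5*q/3)
(G(1) - 35)*c(0) = (49 - 35)*((5/3)*0) = 14*0 = 0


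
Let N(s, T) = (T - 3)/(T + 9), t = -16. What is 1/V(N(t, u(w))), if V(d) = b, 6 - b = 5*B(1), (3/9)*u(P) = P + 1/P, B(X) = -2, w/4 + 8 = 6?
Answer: 1/16 ≈ 0.062500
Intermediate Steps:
w = -8 (w = -32 + 4*6 = -32 + 24 = -8)
u(P) = 3*P + 3/P (u(P) = 3*(P + 1/P) = 3*P + 3/P)
b = 16 (b = 6 - 5*(-2) = 6 - 1*(-10) = 6 + 10 = 16)
N(s, T) = (-3 + T)/(9 + T)
V(d) = 16
1/V(N(t, u(w))) = 1/16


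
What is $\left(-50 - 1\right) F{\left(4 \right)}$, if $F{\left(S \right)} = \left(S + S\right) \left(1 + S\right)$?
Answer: $-2040$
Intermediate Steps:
$F{\left(S \right)} = 2 S \left(1 + S\right)$
$\left(-50 - 1\right) F{\left(4 \right)} = \left(-50 - 1\right) 2 \cdot 4 \left(1 + 4\right) = - 51 \cdot 2 \cdot 4 \cdot 5 = \left(-51\right) 40 = -2040$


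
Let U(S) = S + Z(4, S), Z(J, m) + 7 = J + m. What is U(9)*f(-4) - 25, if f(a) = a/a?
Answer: -10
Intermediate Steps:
Z(J, m) = -7 + J + m (Z(J, m) = -7 + (J + m) = -7 + J + m)
f(a) = 1
U(S) = -3 + 2*S (U(S) = S + (-7 + 4 + S) = S + (-3 + S) = -3 + 2*S)
U(9)*f(-4) - 25 = (-3 + 2*9)*1 - 25 = (-3 + 18)*1 - 25 = 15*1 - 25 = 15 - 25 = -10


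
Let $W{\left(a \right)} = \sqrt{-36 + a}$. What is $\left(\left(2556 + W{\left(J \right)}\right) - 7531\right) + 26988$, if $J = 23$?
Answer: $22013 + i \sqrt{13} \approx 22013.0 + 3.6056 i$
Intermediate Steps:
$\left(\left(2556 + W{\left(J \right)}\right) - 7531\right) + 26988 = \left(\left(2556 + \sqrt{-36 + 23}\right) - 7531\right) + 26988 = \left(\left(2556 + \sqrt{-13}\right) - 7531\right) + 26988 = \left(\left(2556 + i \sqrt{13}\right) - 7531\right) + 26988 = \left(-4975 + i \sqrt{13}\right) + 26988 = 22013 + i \sqrt{13}$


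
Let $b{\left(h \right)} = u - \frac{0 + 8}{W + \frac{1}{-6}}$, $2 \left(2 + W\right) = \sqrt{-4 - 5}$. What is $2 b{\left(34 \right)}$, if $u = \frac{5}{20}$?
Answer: $\frac{1373}{250} + \frac{432 i}{125} \approx 5.492 + 3.456 i$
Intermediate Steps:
$W = -2 + \frac{3 i}{2}$ ($W = -2 + \frac{\sqrt{-4 - 5}}{2} = -2 + \frac{\sqrt{-9}}{2} = -2 + \frac{3 i}{2} \approx -2.0 + 1.5 i$)
$u = \frac{1}{4}$ ($u = 5 \cdot \frac{1}{20} = \frac{1}{4} \approx 0.25$)
$b{\left(h \right)} = \frac{1}{4} - \frac{144 \left(- \frac{13}{6} - \frac{3 i}{2}\right)}{125}$ ($b{\left(h \right)} = \frac{1}{4} - \frac{0 + 8}{\left(-2 + \frac{3 i}{2}\right) + \frac{1}{-6}} = \frac{1}{4} - \frac{8}{\left(-2 + \frac{3 i}{2}\right) - \frac{1}{6}} = \frac{1}{4} - \frac{8}{- \frac{13}{6} + \frac{3 i}{2}} = \frac{1}{4} - 8 \frac{18 \left(- \frac{13}{6} - \frac{3 i}{2}\right)}{125} = \frac{1}{4} - \frac{144 \left(- \frac{13}{6} - \frac{3 i}{2}\right)}{125}$)
$2 b{\left(34 \right)} = 2 \left(\frac{1373}{500} + \frac{216 i}{125}\right) = \frac{1373}{250} + \frac{432 i}{125}$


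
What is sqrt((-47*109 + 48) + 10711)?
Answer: 2*sqrt(1409) ≈ 75.073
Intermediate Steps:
sqrt((-47*109 + 48) + 10711) = sqrt((-5123 + 48) + 10711) = sqrt(-5075 + 10711) = sqrt(5636) = 2*sqrt(1409)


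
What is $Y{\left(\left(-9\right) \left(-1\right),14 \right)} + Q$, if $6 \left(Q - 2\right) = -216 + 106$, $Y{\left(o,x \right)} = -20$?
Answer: $- \frac{109}{3} \approx -36.333$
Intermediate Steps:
$Q = - \frac{49}{3}$ ($Q = 2 + \frac{-216 + 106}{6} = 2 + \frac{1}{6} \left(-110\right) = 2 - \frac{55}{3} = - \frac{49}{3} \approx -16.333$)
$Y{\left(\left(-9\right) \left(-1\right),14 \right)} + Q = -20 - \frac{49}{3} = - \frac{109}{3}$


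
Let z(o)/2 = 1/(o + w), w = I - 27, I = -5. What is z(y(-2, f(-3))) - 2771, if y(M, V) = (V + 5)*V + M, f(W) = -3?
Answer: -55421/20 ≈ -2771.1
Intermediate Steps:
y(M, V) = M + V*(5 + V) (y(M, V) = (5 + V)*V + M = V*(5 + V) + M = M + V*(5 + V))
w = -32 (w = -5 - 27 = -32)
z(o) = 2/(-32 + o) (z(o) = 2/(o - 32) = 2/(-32 + o))
z(y(-2, f(-3))) - 2771 = 2/(-32 + (-2 + (-3)² + 5*(-3))) - 2771 = 2/(-32 + (-2 + 9 - 15)) - 2771 = 2/(-32 - 8) - 2771 = 2/(-40) - 2771 = 2*(-1/40) - 2771 = -1/20 - 2771 = -55421/20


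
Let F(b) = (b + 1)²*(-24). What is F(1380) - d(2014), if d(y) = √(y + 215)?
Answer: -45771864 - √2229 ≈ -4.5772e+7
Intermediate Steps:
d(y) = √(215 + y)
F(b) = -24*(1 + b)² (F(b) = (1 + b)²*(-24) = -24*(1 + b)²)
F(1380) - d(2014) = -24*(1 + 1380)² - √(215 + 2014) = -24*1381² - √2229 = -24*1907161 - √2229 = -45771864 - √2229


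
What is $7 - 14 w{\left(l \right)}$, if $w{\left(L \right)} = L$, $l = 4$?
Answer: $-49$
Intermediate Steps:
$7 - 14 w{\left(l \right)} = 7 - 56 = -49$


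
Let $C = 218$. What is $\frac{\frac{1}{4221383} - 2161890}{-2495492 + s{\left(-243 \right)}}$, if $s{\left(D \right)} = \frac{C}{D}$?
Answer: $\frac{2217658263610167}{2559866804082442} \approx 0.86632$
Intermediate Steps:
$s{\left(D \right)} = \frac{218}{D}$
$\frac{\frac{1}{4221383} - 2161890}{-2495492 + s{\left(-243 \right)}} = \frac{\frac{1}{4221383} - 2161890}{-2495492 + \frac{218}{-243}} = \frac{\frac{1}{4221383} - 2161890}{-2495492 + 218 \left(- \frac{1}{243}\right)} = - \frac{9126165693869}{4221383 \left(-2495492 - \frac{218}{243}\right)} = - \frac{9126165693869}{4221383 \left(- \frac{606404774}{243}\right)} = \left(- \frac{9126165693869}{4221383}\right) \left(- \frac{243}{606404774}\right) = \frac{2217658263610167}{2559866804082442}$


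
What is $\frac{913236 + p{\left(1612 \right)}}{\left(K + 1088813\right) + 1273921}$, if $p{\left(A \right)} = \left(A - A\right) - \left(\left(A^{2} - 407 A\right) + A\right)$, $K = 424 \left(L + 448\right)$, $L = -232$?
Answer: $- \frac{171806}{409053} \approx -0.42001$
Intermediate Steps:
$K = 91584$ ($K = 424 \left(-232 + 448\right) = 424 \cdot 216 = 91584$)
$p{\left(A \right)} = - A^{2} + 406 A$ ($p{\left(A \right)} = 0 - \left(A^{2} - 406 A\right) = - A^{2} + 406 A$)
$\frac{913236 + p{\left(1612 \right)}}{\left(K + 1088813\right) + 1273921} = \frac{913236 + 1612 \left(406 - 1612\right)}{\left(91584 + 1088813\right) + 1273921} = \frac{913236 + 1612 \left(406 - 1612\right)}{1180397 + 1273921} = \frac{913236 + 1612 \left(-1206\right)}{2454318} = \left(913236 - 1944072\right) \frac{1}{2454318} = \left(-1030836\right) \frac{1}{2454318} = - \frac{171806}{409053}$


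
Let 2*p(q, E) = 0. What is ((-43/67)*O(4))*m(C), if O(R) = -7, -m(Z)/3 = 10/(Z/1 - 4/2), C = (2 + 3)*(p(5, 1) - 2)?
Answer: 1505/134 ≈ 11.231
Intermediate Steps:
p(q, E) = 0 (p(q, E) = (½)*0 = 0)
C = -10 (C = (2 + 3)*(0 - 2) = 5*(-2) = -10)
m(Z) = -30/(-2 + Z) (m(Z) = -30/(Z/1 - 4/2) = -30/(Z*1 - 4*½) = -30/(Z - 2) = -30/(-2 + Z))
((-43/67)*O(4))*m(C) = (-43/67*(-7))*(-30/(-2 - 10)) = (-43*1/67*(-7))*(-30/(-12)) = (-43/67*(-7))*(-30*(-1/12)) = (301/67)*(5/2) = 1505/134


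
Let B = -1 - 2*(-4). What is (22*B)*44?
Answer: 6776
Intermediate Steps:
B = 7 (B = -1 + 8 = 7)
(22*B)*44 = (22*7)*44 = 154*44 = 6776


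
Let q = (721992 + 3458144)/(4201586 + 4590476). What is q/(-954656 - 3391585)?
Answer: -2090068/19106210169471 ≈ -1.0939e-7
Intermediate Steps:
q = 2090068/4396031 (q = 4180136/8792062 = 4180136*(1/8792062) = 2090068/4396031 ≈ 0.47544)
q/(-954656 - 3391585) = 2090068/(4396031*(-954656 - 3391585)) = (2090068/4396031)/(-4346241) = (2090068/4396031)*(-1/4346241) = -2090068/19106210169471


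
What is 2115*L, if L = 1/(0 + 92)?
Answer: 2115/92 ≈ 22.989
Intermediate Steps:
L = 1/92 ≈ 0.010870
2115*L = 2115*(1/92) = 2115/92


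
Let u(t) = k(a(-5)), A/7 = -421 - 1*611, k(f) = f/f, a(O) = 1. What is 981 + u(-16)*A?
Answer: -6243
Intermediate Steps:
k(f) = 1
A = -7224 (A = 7*(-421 - 1*611) = 7*(-421 - 611) = 7*(-1032) = -7224)
u(t) = 1
981 + u(-16)*A = 981 + 1*(-7224) = 981 - 7224 = -6243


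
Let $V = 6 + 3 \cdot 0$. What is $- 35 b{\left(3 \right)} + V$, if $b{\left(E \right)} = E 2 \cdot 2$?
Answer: $-414$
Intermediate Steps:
$b{\left(E \right)} = 4 E$ ($b{\left(E \right)} = 2 E 2 = 4 E$)
$V = 6$ ($V = 6 + 0 = 6$)
$- 35 b{\left(3 \right)} + V = - 35 \cdot 4 \cdot 3 + 6 = \left(-35\right) 12 + 6 = -420 + 6 = -414$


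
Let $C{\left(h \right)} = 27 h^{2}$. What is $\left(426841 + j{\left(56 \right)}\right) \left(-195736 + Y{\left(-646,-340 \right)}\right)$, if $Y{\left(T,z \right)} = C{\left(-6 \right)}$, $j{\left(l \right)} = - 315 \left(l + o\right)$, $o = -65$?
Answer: $-83685416464$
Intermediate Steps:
$j{\left(l \right)} = 20475 - 315 l$ ($j{\left(l \right)} = - 315 \left(l - 65\right) = - 315 \left(-65 + l\right) = 20475 - 315 l$)
$Y{\left(T,z \right)} = 972$ ($Y{\left(T,z \right)} = 27 \left(-6\right)^{2} = 27 \cdot 36 = 972$)
$\left(426841 + j{\left(56 \right)}\right) \left(-195736 + Y{\left(-646,-340 \right)}\right) = \left(426841 + \left(20475 - 17640\right)\right) \left(-195736 + 972\right) = \left(426841 + \left(20475 - 17640\right)\right) \left(-194764\right) = \left(426841 + 2835\right) \left(-194764\right) = 429676 \left(-194764\right) = -83685416464$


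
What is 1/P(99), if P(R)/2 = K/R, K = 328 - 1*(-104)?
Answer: 11/96 ≈ 0.11458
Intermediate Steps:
K = 432 (K = 328 + 104 = 432)
P(R) = 864/R (P(R) = 2*(432/R) = 864/R)
1/P(99) = 1/(864/99) = 1/(864*(1/99)) = 1/(96/11) = 11/96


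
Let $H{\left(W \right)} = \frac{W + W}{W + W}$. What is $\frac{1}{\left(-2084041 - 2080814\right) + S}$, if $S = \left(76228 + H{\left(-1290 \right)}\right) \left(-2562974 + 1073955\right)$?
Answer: $- \frac{1}{113510594206} \approx -8.8097 \cdot 10^{-12}$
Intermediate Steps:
$H{\left(W \right)} = 1$ ($H{\left(W \right)} = \frac{2 W}{2 W} = 2 W \frac{1}{2 W} = 1$)
$S = -113506429351$ ($S = \left(76228 + 1\right) \left(-2562974 + 1073955\right) = 76229 \left(-1489019\right) = -113506429351$)
$\frac{1}{\left(-2084041 - 2080814\right) + S} = \frac{1}{\left(-2084041 - 2080814\right) - 113506429351} = \frac{1}{-4164855 - 113506429351} = \frac{1}{-113510594206} = - \frac{1}{113510594206}$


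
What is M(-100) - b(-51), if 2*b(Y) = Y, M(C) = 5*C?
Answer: -949/2 ≈ -474.50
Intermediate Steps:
b(Y) = Y/2
M(-100) - b(-51) = 5*(-100) - (-51)/2 = -500 - 1*(-51/2) = -500 + 51/2 = -949/2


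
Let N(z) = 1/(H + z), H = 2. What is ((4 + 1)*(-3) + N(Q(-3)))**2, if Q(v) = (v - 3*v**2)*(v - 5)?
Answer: 13169641/58564 ≈ 224.88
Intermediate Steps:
Q(v) = (-5 + v)*(v - 3*v**2) (Q(v) = (v - 3*v**2)*(-5 + v) = (-5 + v)*(v - 3*v**2))
N(z) = 1/(2 + z)
((4 + 1)*(-3) + N(Q(-3)))**2 = ((4 + 1)*(-3) + 1/(2 - 3*(-5 - 3*(-3)**2 + 16*(-3))))**2 = (5*(-3) + 1/(2 - 3*(-5 - 3*9 - 48)))**2 = (-15 + 1/(2 - 3*(-5 - 27 - 48)))**2 = (-15 + 1/(2 - 3*(-80)))**2 = (-15 + 1/(2 + 240))**2 = (-15 + 1/242)**2 = (-3629/242)**2 = 13169641/58564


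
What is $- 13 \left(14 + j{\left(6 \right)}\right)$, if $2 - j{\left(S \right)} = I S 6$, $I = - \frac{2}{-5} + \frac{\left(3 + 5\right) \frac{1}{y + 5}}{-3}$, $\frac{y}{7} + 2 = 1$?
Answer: $\frac{3016}{5} \approx 603.2$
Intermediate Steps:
$y = -7$ ($y = -14 + 7 \cdot 1 = -14 + 7 = -7$)
$I = \frac{26}{15}$ ($I = - \frac{2}{-5} + \frac{\left(3 + 5\right) \frac{1}{-7 + 5}}{-3} = \left(-2\right) \left(- \frac{1}{5}\right) + \frac{8}{-2} \left(- \frac{1}{3}\right) = \frac{2}{5} + 8 \left(- \frac{1}{2}\right) \left(- \frac{1}{3}\right) = \frac{2}{5} - - \frac{4}{3} = \frac{2}{5} + \frac{4}{3} = \frac{26}{15} \approx 1.7333$)
$j{\left(S \right)} = 2 - \frac{52 S}{5}$ ($j{\left(S \right)} = 2 - \frac{26 S}{15} \cdot 6 = 2 - \frac{52 S}{5}$)
$- 13 \left(14 + j{\left(6 \right)}\right) = - 13 \left(14 + \left(2 - \frac{312}{5}\right)\right) = - 13 \left(14 - \frac{302}{5}\right) = \left(-13\right) \left(- \frac{232}{5}\right) = \frac{3016}{5}$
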